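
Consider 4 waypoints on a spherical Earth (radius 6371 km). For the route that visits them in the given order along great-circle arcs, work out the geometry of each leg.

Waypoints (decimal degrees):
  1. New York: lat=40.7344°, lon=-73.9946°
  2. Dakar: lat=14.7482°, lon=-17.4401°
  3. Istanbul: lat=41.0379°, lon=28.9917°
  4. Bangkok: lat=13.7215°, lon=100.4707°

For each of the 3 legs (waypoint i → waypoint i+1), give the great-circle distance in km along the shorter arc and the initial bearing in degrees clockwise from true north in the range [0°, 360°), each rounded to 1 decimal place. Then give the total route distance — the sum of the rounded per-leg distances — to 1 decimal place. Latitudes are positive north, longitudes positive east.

Leg 1: dist=6143.6 km, bearing=100.9°
Leg 2: dist=5331.0 km, bearing=47.4°
Leg 3: dist=7465.5 km, bearing=91.5°
Total: 18940.1 km

Leg 1: φ1=0.7109494, φ2=0.2574046, Δφ=-0.4535448, Δλ=0.9870622 rad; a=sin²(Δφ/2)+cosφ1·cosφ2·sin²(Δλ/2)=0.2150062777; c=2·atan2(√a, √(1-a))=0.964305752; dist=6371·c=6143.592 ≈ 6143.6 km; running total=6143.6 km
Leg 1 bearing: y=sinΔλ·cosφ2=0.80691991, x=cosφ1·sinφ2-sinφ1·cosφ2·cosΔλ=-0.15490181; θ=atan2(y, x)=100.8667° ≈ 100.9°
Leg 2: φ1=0.2574046, φ2=0.7162465, Δφ=0.4588418, Δλ=0.8103878 rad; a=sin²(Δφ/2)+cosφ1·cosφ2·sin²(Δλ/2)=0.1650632312; c=2·atan2(√a, √(1-a))=0.836757878; dist=6371·c=5330.984 ≈ 5331.0 km; running total=11474.6 km
Leg 2 bearing: y=sinΔλ·cosφ2=0.54651367, x=cosφ1·sinφ2-sinφ1·cosφ2·cosΔλ=0.50258557; θ=atan2(y, x)=47.3977° ≈ 47.4°
Leg 3: φ1=0.7162465, φ2=0.2394854, Δφ=-0.4767611, Δλ=1.2475439 rad; a=sin²(Δφ/2)+cosφ1·cosφ2·sin²(Δλ/2)=0.3057517210; c=2·atan2(√a, √(1-a))=1.171796901; dist=6371·c=7465.518 ≈ 7465.5 km; running total=18940.1 km
Leg 3 bearing: y=sinΔλ·cosφ2=0.92114563, x=cosφ1·sinφ2-sinφ1·cosφ2·cosΔλ=-0.02368878; θ=atan2(y, x)=91.4731° ≈ 91.5°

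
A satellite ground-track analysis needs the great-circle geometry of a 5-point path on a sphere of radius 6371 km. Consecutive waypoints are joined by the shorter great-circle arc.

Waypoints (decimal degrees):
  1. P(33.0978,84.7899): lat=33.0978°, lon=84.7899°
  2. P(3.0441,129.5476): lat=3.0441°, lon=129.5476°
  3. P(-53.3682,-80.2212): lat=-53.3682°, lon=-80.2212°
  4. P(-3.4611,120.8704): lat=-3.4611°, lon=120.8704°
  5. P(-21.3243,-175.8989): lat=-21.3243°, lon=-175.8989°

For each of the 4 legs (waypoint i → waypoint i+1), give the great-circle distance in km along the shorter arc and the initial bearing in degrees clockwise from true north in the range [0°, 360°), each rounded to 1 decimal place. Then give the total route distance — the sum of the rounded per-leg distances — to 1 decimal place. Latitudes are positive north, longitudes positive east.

Leg 1: dist=5722.3 km, bearing=116.0°
Leg 2: dist=13793.0 km, bearing=159.1°
Leg 3: dist=13396.7 km, bearing=204.6°
Leg 4: dist=7099.6 km, bearing=112.1°
Total: 40011.6 km

Leg 1: φ1=0.5776656, φ2=0.0531296, Δφ=-0.5245360, Δλ=0.7811692 rad; a=sin²(Δφ/2)+cosφ1·cosφ2·sin²(Δλ/2)=0.1884846889; c=2·atan2(√a, √(1-a))=0.898185076; dist=6371·c=5722.337 ≈ 5722.3 km; running total=5722.3 km
Leg 1 bearing: y=sinΔλ·cosφ2=0.70311663, x=cosφ1·sinφ2-sinφ1·cosφ2·cosΔλ=-0.34272416; θ=atan2(y, x)=115.9863° ≈ 116.0°
Leg 2: φ1=0.0531296, φ2=-0.9314508, Δφ=-0.9845804, Δλ=-3.6611562 rad; a=sin²(Δφ/2)+cosφ1·cosφ2·sin²(Δλ/2)=0.7799080995; c=2·atan2(√a, √(1-a))=2.164960293; dist=6371·c=13792.962 ≈ 13793.0 km; running total=19515.3 km
Leg 2 bearing: y=sinΔλ·cosφ2=0.29624764, x=cosφ1·sinφ2-sinφ1·cosφ2·cosΔλ=-0.77384957; θ=atan2(y, x)=159.0520° ≈ 159.1°
Leg 3: φ1=-0.9314508, φ2=-0.0604076, Δφ=0.8710432, Δλ=3.5097105 rad; a=sin²(Δφ/2)+cosφ1·cosφ2·sin²(Δλ/2)=0.7536175017; c=2·atan2(√a, √(1-a))=2.102769708; dist=6371·c=13396.746 ≈ 13396.7 km; running total=32912.0 km
Leg 3 bearing: y=sinΔλ·cosφ2=-0.35920365, x=cosφ1·sinφ2-sinφ1·cosφ2·cosΔλ=-0.78338074; θ=atan2(y, x)=-155.3671° <0 so +360° → 204.6329° ≈ 204.6°
Leg 4: φ1=-0.0604076, φ2=-0.3721792, Δφ=-0.3117717, Δλ=-5.1796014 rad; a=sin²(Δφ/2)+cosφ1·cosφ2·sin²(Δλ/2)=0.2796240324; c=2·atan2(√a, √(1-a))=1.114360135; dist=6371·c=7099.588 ≈ 7099.6 km; running total=40011.6 km
Leg 4 bearing: y=sinΔλ·cosφ2=0.83170172, x=cosφ1·sinφ2-sinφ1·cosφ2·cosΔλ=-0.33765364; θ=atan2(y, x)=112.0961° ≈ 112.1°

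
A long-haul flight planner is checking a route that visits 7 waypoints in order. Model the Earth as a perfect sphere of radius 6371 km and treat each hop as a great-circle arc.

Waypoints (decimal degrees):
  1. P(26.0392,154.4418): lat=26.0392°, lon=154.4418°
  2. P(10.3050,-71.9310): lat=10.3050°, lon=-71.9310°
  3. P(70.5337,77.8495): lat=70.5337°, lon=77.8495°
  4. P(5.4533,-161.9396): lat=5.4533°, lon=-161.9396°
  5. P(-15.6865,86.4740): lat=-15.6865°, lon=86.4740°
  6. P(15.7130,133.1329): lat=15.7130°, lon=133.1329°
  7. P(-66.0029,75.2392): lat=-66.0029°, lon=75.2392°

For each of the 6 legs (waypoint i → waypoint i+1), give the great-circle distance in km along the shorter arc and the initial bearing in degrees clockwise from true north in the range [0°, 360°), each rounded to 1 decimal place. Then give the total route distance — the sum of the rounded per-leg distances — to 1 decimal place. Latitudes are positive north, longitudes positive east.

Leg 1: dist=13576.9 km, bearing=57.2°
Leg 2: dist=10739.6 km, bearing=9.7°
Leg 3: dist=10500.7 km, bearing=59.6°
Leg 4: dist=12479.2 km, bearing=255.3°
Leg 5: dist=6198.7 km, bearing=57.9°
Leg 6: dist=10258.2 km, bearing=200.2°
Total: 63753.3 km

Leg 1: φ1=0.4544698, φ2=0.1798562, Δφ=-0.2746136, Δλ=-3.9509507 rad; a=sin²(Δφ/2)+cosφ1·cosφ2·sin²(Δλ/2)=0.7656993204; c=2·atan2(√a, √(1-a))=2.131047089; dist=6371·c=13576.901 ≈ 13576.9 km; running total=13576.9 km
Leg 1 bearing: y=sinΔλ·cosφ2=0.71216837, x=cosφ1·sinφ2-sinφ1·cosφ2·cosΔλ=0.45872834; θ=atan2(y, x)=57.2132° ≈ 57.2°
Leg 2: φ1=0.1798562, φ2=1.2310453, Δφ=1.0511891, Δλ=2.6141629 rad; a=sin²(Δφ/2)+cosφ1·cosφ2·sin²(Δλ/2)=0.5573285521; c=2·atan2(√a, √(1-a))=1.685706147; dist=6371·c=10739.634 ≈ 10739.6 km; running total=24316.5 km
Leg 2 bearing: y=sinΔλ·cosφ2=0.16773060, x=cosφ1·sinφ2-sinφ1·cosφ2·cosΔλ=0.97914258; θ=atan2(y, x)=9.7206° ≈ 9.7°
Leg 3: φ1=1.2310453, φ2=0.0951780, Δφ=-1.1358673, Δλ=-4.1851093 rad; a=sin²(Δφ/2)+cosφ1·cosφ2·sin²(Δλ/2)=0.5386632025; c=2·atan2(√a, √(1-a))=1.648200001; dist=6371·c=10500.682 ≈ 10500.7 km; running total=34817.2 km
Leg 3 bearing: y=sinΔλ·cosφ2=0.86026781, x=cosφ1·sinφ2-sinφ1·cosφ2·cosΔλ=0.50394437; θ=atan2(y, x)=59.6383° ≈ 59.6°
Leg 4: φ1=0.0951780, φ2=-0.2737811, Δφ=-0.3689591, Δλ=4.3356352 rad; a=sin²(Δφ/2)+cosφ1·cosφ2·sin²(Δλ/2)=0.6891465593; c=2·atan2(√a, √(1-a))=1.958748017; dist=6371·c=12479.184 ≈ 12479.2 km; running total=47296.4 km
Leg 4 bearing: y=sinΔλ·cosφ2=-0.89523151, x=cosφ1·sinφ2-sinφ1·cosφ2·cosΔλ=-0.23548857; θ=atan2(y, x)=-104.7377° <0 so +360° → 255.2623° ≈ 255.3°
Leg 5: φ1=-0.2737811, φ2=0.2742436, Δφ=0.5480247, Δλ=0.8143514 rad; a=sin²(Δφ/2)+cosφ1·cosφ2·sin²(Δλ/2)=0.2185687554; c=2·atan2(√a, √(1-a))=0.972951419; dist=6371·c=6198.673 ≈ 6198.7 km; running total=53495.1 km
Leg 5 bearing: y=sinΔλ·cosφ2=0.70010237, x=cosφ1·sinφ2-sinφ1·cosφ2·cosΔλ=0.43936601; θ=atan2(y, x)=57.8887° ≈ 57.9°
Leg 6: φ1=0.2742436, φ2=-1.1519679, Δφ=-1.4262115, Δλ=-1.0104357 rad; a=sin²(Δφ/2)+cosφ1·cosφ2·sin²(Δλ/2)=0.5196679447; c=2·atan2(√a, √(1-a))=1.610142367; dist=6371·c=10258.217 ≈ 10258.2 km; running total=63753.3 km
Leg 6 bearing: y=sinΔλ·cosφ2=-0.34449259, x=cosφ1·sinφ2-sinφ1·cosφ2·cosΔλ=-0.93796457; θ=atan2(y, x)=-159.8329° <0 so +360° → 200.1671° ≈ 200.2°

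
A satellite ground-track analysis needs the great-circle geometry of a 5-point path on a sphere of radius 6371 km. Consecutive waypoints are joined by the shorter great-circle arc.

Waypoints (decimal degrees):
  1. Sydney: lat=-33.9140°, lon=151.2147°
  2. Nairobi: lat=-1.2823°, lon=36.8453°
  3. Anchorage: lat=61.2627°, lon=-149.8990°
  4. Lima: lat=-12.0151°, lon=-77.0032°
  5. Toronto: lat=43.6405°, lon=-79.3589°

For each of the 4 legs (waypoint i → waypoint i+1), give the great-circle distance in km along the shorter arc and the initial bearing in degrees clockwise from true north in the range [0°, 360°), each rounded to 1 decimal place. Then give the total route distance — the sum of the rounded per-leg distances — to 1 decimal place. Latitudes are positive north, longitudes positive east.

Leg 1: φ1=-0.5919110, φ2=-0.0223804, Δφ=0.5695306, Δλ=-1.9961226 rad; a=sin²(Δφ/2)+cosφ1·cosφ2·sin²(Δλ/2)=0.6649249919; c=2·atan2(√a, √(1-a))=1.906940988; dist=6371·c=12149.121 ≈ 12149.1 km; running total=12149.1 km
Leg 1 bearing: y=sinΔλ·cosφ2=-0.91067604, x=cosφ1·sinφ2-sinφ1·cosφ2·cosΔλ=-0.24873306; θ=atan2(y, x)=-105.2766° <0 so +360° → 254.7234° ≈ 254.7°
Leg 2: φ1=-0.0223804, φ2=1.0692358, Δφ=1.0916162, Δλ=-3.2593029 rad; a=sin²(Δφ/2)+cosφ1·cosφ2·sin²(Δλ/2)=0.7484850151; c=2·atan2(√a, √(1-a))=2.090899914; dist=6371·c=13321.123 ≈ 13321.1 km; running total=25470.2 km
Leg 2 bearing: y=sinΔλ·cosφ2=0.05646383, x=cosφ1·sinφ2-sinφ1·cosφ2·cosΔλ=0.86592876; θ=atan2(y, x)=3.7308° ≈ 3.7°
Leg 3: φ1=1.0692358, φ2=-0.2097031, Δφ=-1.2789389, Δλ=1.2722717 rad; a=sin²(Δφ/2)+cosφ1·cosφ2·sin²(Δλ/2)=0.5221105627; c=2·atan2(√a, √(1-a))=1.615031877; dist=6371·c=10289.368 ≈ 10289.4 km; running total=35759.6 km
Leg 3 bearing: y=sinΔλ·cosφ2=0.93483316, x=cosφ1·sinφ2-sinφ1·cosφ2·cosΔλ=-0.35232295; θ=atan2(y, x)=110.6506° ≈ 110.7°
Leg 4: φ1=-0.2097031, φ2=0.7616704, Δφ=0.9713735, Δλ=-0.0411147 rad; a=sin²(Δφ/2)+cosφ1·cosφ2·sin²(Δλ/2)=0.2182160681; c=2·atan2(√a, √(1-a))=0.972097775; dist=6371·c=6193.235 ≈ 6193.2 km; running total=41952.8 km
Leg 4 bearing: y=sinΔλ·cosφ2=-0.02974569, x=cosφ1·sinφ2-sinφ1·cosφ2·cosΔλ=0.82553404; θ=atan2(y, x)=-2.0636° <0 so +360° → 357.9364° ≈ 357.9°

Leg 1: dist=12149.1 km, bearing=254.7°
Leg 2: dist=13321.1 km, bearing=3.7°
Leg 3: dist=10289.4 km, bearing=110.7°
Leg 4: dist=6193.2 km, bearing=357.9°
Total: 41952.8 km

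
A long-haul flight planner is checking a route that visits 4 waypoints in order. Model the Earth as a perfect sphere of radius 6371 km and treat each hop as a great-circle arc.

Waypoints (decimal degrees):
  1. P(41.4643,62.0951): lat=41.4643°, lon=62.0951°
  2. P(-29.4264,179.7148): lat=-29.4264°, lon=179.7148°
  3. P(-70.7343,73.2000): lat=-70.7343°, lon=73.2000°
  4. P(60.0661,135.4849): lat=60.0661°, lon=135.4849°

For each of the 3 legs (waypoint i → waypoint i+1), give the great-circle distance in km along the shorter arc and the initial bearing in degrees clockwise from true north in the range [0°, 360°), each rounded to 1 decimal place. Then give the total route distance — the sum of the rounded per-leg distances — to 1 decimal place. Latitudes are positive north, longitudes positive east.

Leg 1: φ1=0.7236886, φ2=-0.5135876, Δφ=-1.2372761, Δλ=2.0528510 rad; a=sin²(Δφ/2)+cosφ1·cosφ2·sin²(Δλ/2)=0.8139535509; c=2·atan2(√a, √(1-a))=2.249657508; dist=6371·c=14332.568 ≈ 14332.6 km; running total=14332.6 km
Leg 1 bearing: y=sinΔλ·cosφ2=0.77173347, x=cosφ1·sinφ2-sinφ1·cosφ2·cosΔλ=-0.10079741; θ=atan2(y, x)=97.4414° ≈ 97.4°
Leg 2: φ1=-0.5135876, φ2=-1.2345464, Δφ=-0.7209589, Δλ=-1.8590340 rad; a=sin²(Δφ/2)+cosφ1·cosφ2·sin²(Δλ/2)=0.3089503128; c=2·atan2(√a, √(1-a))=1.178729342; dist=6371·c=7509.685 ≈ 7509.7 km; running total=21842.3 km
Leg 2 bearing: y=sinΔλ·cosφ2=-0.31633771, x=cosφ1·sinφ2-sinφ1·cosφ2·cosΔλ=-0.86829173; θ=atan2(y, x)=-159.9822° <0 so +360° → 200.0178° ≈ 200.0°
Leg 3: φ1=-1.2345464, φ2=1.0483512, Δφ=2.2828976, Δλ=1.0870766 rad; a=sin²(Δφ/2)+cosφ1·cosφ2·sin²(Δλ/2)=0.8707492510; c=2·atan2(√a, √(1-a))=2.406097326; dist=6371·c=15329.246 ≈ 15329.2 km; running total=37171.5 km
Leg 3 bearing: y=sinΔλ·cosφ2=0.44175077, x=cosφ1·sinφ2-sinφ1·cosφ2·cosΔλ=0.50501111; θ=atan2(y, x)=41.1773° ≈ 41.2°

Leg 1: dist=14332.6 km, bearing=97.4°
Leg 2: dist=7509.7 km, bearing=200.0°
Leg 3: dist=15329.2 km, bearing=41.2°
Total: 37171.5 km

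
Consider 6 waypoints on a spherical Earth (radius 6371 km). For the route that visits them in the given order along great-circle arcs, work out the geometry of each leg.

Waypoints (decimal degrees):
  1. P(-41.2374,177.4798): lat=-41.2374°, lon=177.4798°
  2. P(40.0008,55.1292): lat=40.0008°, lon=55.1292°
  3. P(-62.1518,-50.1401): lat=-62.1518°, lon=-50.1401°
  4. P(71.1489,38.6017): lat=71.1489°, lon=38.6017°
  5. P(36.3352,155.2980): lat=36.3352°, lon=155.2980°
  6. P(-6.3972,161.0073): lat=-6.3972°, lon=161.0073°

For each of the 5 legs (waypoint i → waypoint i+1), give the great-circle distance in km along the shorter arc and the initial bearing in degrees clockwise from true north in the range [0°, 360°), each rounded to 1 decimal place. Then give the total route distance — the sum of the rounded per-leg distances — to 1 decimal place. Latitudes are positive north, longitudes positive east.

Leg 1: dist=15239.4 km, bearing=288.2°
Leg 2: dist=14621.9 km, bearing=217.0°
Leg 3: dist=16285.0 km, bearing=35.8°
Leg 4: dist=7078.0 km, bearing=53.4°
Leg 5: dist=4788.8 km, bearing=171.7°
Total: 58013.1 km

Leg 1: φ1=-0.7197284, φ2=0.6981457, Δφ=1.4178741, Δλ=-2.1354208 rad; a=sin²(Δφ/2)+cosφ1·cosφ2·sin²(Δλ/2)=0.8659810247; c=2·atan2(√a, √(1-a))=2.391993510; dist=6371·c=15239.391 ≈ 15239.4 km; running total=15239.4 km
Leg 1 bearing: y=sinΔλ·cosφ2=-0.64713879, x=cosφ1·sinφ2-sinφ1·cosφ2·cosΔλ=0.21317349; θ=atan2(y, x)=-71.7676° <0 so +360° → 288.2324° ≈ 288.2°
Leg 2: φ1=0.6981457, φ2=-1.0847535, Δφ=-1.7828992, Δλ=-1.8372959 rad; a=sin²(Δφ/2)+cosφ1·cosφ2·sin²(Δλ/2)=0.8312968838; c=2·atan2(√a, √(1-a))=2.295072877; dist=6371·c=14621.909 ≈ 14621.9 km; running total=29861.3 km
Leg 2 bearing: y=sinΔλ·cosφ2=-0.45064029, x=cosφ1·sinφ2-sinφ1·cosφ2·cosΔλ=-0.59824144; θ=atan2(y, x)=-143.0102° <0 so +360° → 216.9898° ≈ 217.0°
Leg 3: φ1=-1.0847535, φ2=1.2417826, Δφ=2.3265361, Δλ=1.5488366 rad; a=sin²(Δφ/2)+cosφ1·cosφ2·sin²(Δλ/2)=0.9167237679; c=2·atan2(√a, √(1-a))=2.556113742; dist=6371·c=16285.001 ≈ 16285.0 km; running total=46146.3 km
Leg 3 bearing: y=sinΔλ·cosφ2=0.32303195, x=cosφ1·sinφ2-sinφ1·cosφ2·cosΔλ=0.44834760; θ=atan2(y, x)=35.7725° ≈ 35.8°
Leg 4: φ1=1.2417826, φ2=0.6341689, Δφ=-0.6076137, Δλ=2.0367347 rad; a=sin²(Δφ/2)+cosφ1·cosφ2·sin²(Δλ/2)=0.2781047073; c=2·atan2(√a, √(1-a))=1.110972114; dist=6371·c=7078.003 ≈ 7078.0 km; running total=53224.3 km
Leg 4 bearing: y=sinΔλ·cosφ2=0.71969158, x=cosφ1·sinφ2-sinφ1·cosφ2·cosΔλ=0.53394189; θ=atan2(y, x)=53.4281° ≈ 53.4°
Leg 5: φ1=0.6341689, φ2=-0.1116522, Δφ=-0.7458211, Δλ=0.0996461 rad; a=sin²(Δφ/2)+cosφ1·cosφ2·sin²(Δλ/2)=0.1347200924; c=2·atan2(√a, √(1-a))=0.751654912; dist=6371·c=4788.793 ≈ 4788.8 km; running total=58013.1 km
Leg 5 bearing: y=sinΔλ·cosφ2=0.09886183, x=cosφ1·sinφ2-sinφ1·cosφ2·cosΔλ=-0.67565427; θ=atan2(y, x)=171.6755° ≈ 171.7°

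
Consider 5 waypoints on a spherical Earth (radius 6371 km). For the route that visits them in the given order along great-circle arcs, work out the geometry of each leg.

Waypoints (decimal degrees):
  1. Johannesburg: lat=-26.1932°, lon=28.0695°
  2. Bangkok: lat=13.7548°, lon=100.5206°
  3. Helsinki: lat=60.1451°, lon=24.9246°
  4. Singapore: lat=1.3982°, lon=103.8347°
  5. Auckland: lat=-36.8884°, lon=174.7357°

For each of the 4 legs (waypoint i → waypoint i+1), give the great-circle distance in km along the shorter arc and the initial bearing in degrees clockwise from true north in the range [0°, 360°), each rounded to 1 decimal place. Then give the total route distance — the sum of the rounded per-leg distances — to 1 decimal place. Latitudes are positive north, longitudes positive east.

Leg 1: dist=8997.7 km, bearing=69.7°
Leg 2: dist=7888.6 km, bearing=329.3°
Leg 3: dist=9261.2 km, bearing=99.0°
Leg 4: dist=8417.6 km, bearing=128.7°
Total: 34565.1 km

Leg 1: φ1=-0.4571576, φ2=0.2400665, Δφ=0.6972241, Δλ=1.2645102 rad; a=sin²(Δφ/2)+cosφ1·cosφ2·sin²(Δλ/2)=0.4210762376; c=2·atan2(√a, √(1-a))=1.412285858; dist=6371·c=8997.673 ≈ 8997.7 km; running total=8997.7 km
Leg 1 bearing: y=sinΔλ·cosφ2=0.92611678, x=cosφ1·sinφ2-sinφ1·cosφ2·cosΔλ=0.34262496; θ=atan2(y, x)=69.6976° ≈ 69.7°
Leg 2: φ1=0.2400665, φ2=1.0497300, Δφ=0.8096635, Δλ=-1.3193991 rad; a=sin²(Δφ/2)+cosφ1·cosφ2·sin²(Δλ/2)=0.3367527860; c=2·atan2(√a, √(1-a))=1.238203958; dist=6371·c=7888.597 ≈ 7888.6 km; running total=16886.3 km
Leg 2 bearing: y=sinΔλ·cosφ2=-0.48215710, x=cosφ1·sinφ2-sinφ1·cosφ2·cosΔλ=0.81297350; θ=atan2(y, x)=-30.6713° <0 so +360° → 329.3287° ≈ 329.3°
Leg 3: φ1=1.0497300, φ2=0.0244032, Δφ=-1.0253268, Δλ=1.3772411 rad; a=sin²(Δφ/2)+cosφ1·cosφ2·sin²(Δλ/2)=0.4415568328; c=2·atan2(√a, √(1-a))=1.453642184; dist=6371·c=9261.154 ≈ 9261.2 km; running total=26147.5 km
Leg 3 bearing: y=sinΔλ·cosφ2=0.98103440, x=cosφ1·sinφ2-sinφ1·cosφ2·cosΔλ=-0.15462563; θ=atan2(y, x)=98.9570° ≈ 99.0°
Leg 4: φ1=0.0244032, φ2=-0.6438240, Δφ=-0.6682272, Δλ=1.2374559 rad; a=sin²(Δφ/2)+cosφ1·cosφ2·sin²(Δλ/2)=0.3765134852; c=2·atan2(√a, √(1-a))=1.321241058; dist=6371·c=8417.627 ≈ 8417.6 km; running total=34565.1 km
Leg 4 bearing: y=sinΔλ·cosφ2=0.75578057, x=cosφ1·sinφ2-sinφ1·cosφ2·cosΔλ=-0.60646521; θ=atan2(y, x)=128.7448° ≈ 128.7°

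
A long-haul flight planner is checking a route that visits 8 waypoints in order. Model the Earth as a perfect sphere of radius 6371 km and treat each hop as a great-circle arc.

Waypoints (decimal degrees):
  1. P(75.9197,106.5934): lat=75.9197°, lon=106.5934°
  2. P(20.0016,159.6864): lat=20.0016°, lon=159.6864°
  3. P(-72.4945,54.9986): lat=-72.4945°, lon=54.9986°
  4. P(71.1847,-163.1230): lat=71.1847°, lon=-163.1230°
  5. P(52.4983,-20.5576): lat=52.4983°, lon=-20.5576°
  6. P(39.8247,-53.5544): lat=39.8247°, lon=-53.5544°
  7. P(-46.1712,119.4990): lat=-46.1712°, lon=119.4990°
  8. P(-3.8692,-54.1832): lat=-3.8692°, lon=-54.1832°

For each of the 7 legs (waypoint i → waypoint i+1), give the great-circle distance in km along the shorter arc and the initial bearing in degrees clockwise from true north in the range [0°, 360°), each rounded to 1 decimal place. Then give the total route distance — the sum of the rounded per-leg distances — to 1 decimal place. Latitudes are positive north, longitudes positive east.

Leg 1: φ1=1.3250487, φ2=0.3490938, Δφ=-0.9759550, Δλ=0.9266477 rad; a=sin²(Δφ/2)+cosφ1·cosφ2·sin²(Δλ/2)=0.2654736167; c=2·atan2(√a, √(1-a))=1.082578393; dist=6371·c=6897.107 ≈ 6897.1 km; running total=6897.1 km
Leg 1 bearing: y=sinΔλ·cosφ2=0.75138120, x=cosφ1·sinφ2-sinφ1·cosφ2·cosΔλ=-0.46412907; θ=atan2(y, x)=121.7037° ≈ 121.7°
Leg 2: φ1=0.3490938, φ2=-1.2652677, Δφ=-1.6143615, Δλ=-1.8271468 rad; a=sin²(Δφ/2)+cosφ1·cosφ2·sin²(Δλ/2)=0.6989365426; c=2·atan2(√a, √(1-a))=1.979993691; dist=6371·c=12614.540 ≈ 12614.5 km; running total=19511.6 km
Leg 2 bearing: y=sinΔλ·cosφ2=-0.29096782, x=cosφ1·sinφ2-sinφ1·cosφ2·cosΔλ=-0.87007743; θ=atan2(y, x)=-161.5092° <0 so +360° → 198.4908° ≈ 198.5°
Leg 3: φ1=-1.2652677, φ2=1.2424074, Δφ=2.5076751, Δλ=-3.8069401 rad; a=sin²(Δφ/2)+cosφ1·cosφ2·sin²(Δλ/2)=0.9895230664; c=2·atan2(√a, √(1-a))=2.936519709; dist=6371·c=18708.567 ≈ 18708.6 km; running total=38220.2 km
Leg 3 bearing: y=sinΔλ·cosφ2=0.19910113, x=cosφ1·sinφ2-sinφ1·cosφ2·cosΔλ=0.04274819; θ=atan2(y, x)=77.8822° ≈ 77.9°
Leg 4: φ1=1.2424074, φ2=0.9162682, Δφ=-0.3261392, Δλ=2.4882356 rad; a=sin²(Δφ/2)+cosφ1·cosφ2·sin²(Δλ/2)=0.2024824303; c=2·atan2(√a, √(1-a))=0.933486957; dist=6371·c=5947.245 ≈ 5947.2 km; running total=44167.4 km
Leg 4 bearing: y=sinΔλ·cosφ2=0.37005327, x=cosφ1·sinφ2-sinφ1·cosφ2·cosΔλ=0.71343799; θ=atan2(y, x)=27.4153° ≈ 27.4°
Leg 5: φ1=0.9162682, φ2=0.6950721, Δφ=-0.2211960, Δλ=-0.5759028 rad; a=sin²(Δφ/2)+cosφ1·cosφ2·sin²(Δλ/2)=0.0498899229; c=2·atan2(√a, √(1-a))=0.450521480; dist=6371·c=2870.272 ≈ 2870.3 km; running total=47037.7 km
Leg 5 bearing: y=sinΔλ·cosφ2=-0.41825089, x=cosφ1·sinφ2-sinφ1·cosφ2·cosΔλ=-0.12111922; θ=atan2(y, x)=-106.1502° <0 so +360° → 253.8498° ≈ 253.8°
Leg 6: φ1=0.6950721, φ2=-0.8058395, Δφ=-1.5009116, Δλ=3.0203516 rad; a=sin²(Δφ/2)+cosφ1·cosφ2·sin²(Δλ/2)=0.9949837114; c=2·atan2(√a, √(1-a))=2.999822434; dist=6371·c=19111.869 ≈ 19111.9 km; running total=66149.6 km
Leg 6 bearing: y=sinΔλ·cosφ2=0.08375459, x=cosφ1·sinφ2-sinφ1·cosφ2·cosΔλ=-0.11379662; θ=atan2(y, x)=143.6468° ≈ 143.6°
Leg 7: φ1=-0.8058395, φ2=-0.0675303, Δφ=0.7383092, Δλ=-3.0313262 rad; a=sin²(Δφ/2)+cosφ1·cosφ2·sin²(Δλ/2)=0.8190255864; c=2·atan2(√a, √(1-a))=2.262760966; dist=6371·c=14416.050 ≈ 14416.1 km; running total=80565.7 km
Leg 7 bearing: y=sinΔλ·cosφ2=-0.10979228, x=cosφ1·sinφ2-sinφ1·cosφ2·cosΔλ=-0.76212621; θ=atan2(y, x)=-171.8023° <0 so +360° → 188.1977° ≈ 188.2°

Leg 1: dist=6897.1 km, bearing=121.7°
Leg 2: dist=12614.5 km, bearing=198.5°
Leg 3: dist=18708.6 km, bearing=77.9°
Leg 4: dist=5947.2 km, bearing=27.4°
Leg 5: dist=2870.3 km, bearing=253.8°
Leg 6: dist=19111.9 km, bearing=143.6°
Leg 7: dist=14416.1 km, bearing=188.2°
Total: 80565.7 km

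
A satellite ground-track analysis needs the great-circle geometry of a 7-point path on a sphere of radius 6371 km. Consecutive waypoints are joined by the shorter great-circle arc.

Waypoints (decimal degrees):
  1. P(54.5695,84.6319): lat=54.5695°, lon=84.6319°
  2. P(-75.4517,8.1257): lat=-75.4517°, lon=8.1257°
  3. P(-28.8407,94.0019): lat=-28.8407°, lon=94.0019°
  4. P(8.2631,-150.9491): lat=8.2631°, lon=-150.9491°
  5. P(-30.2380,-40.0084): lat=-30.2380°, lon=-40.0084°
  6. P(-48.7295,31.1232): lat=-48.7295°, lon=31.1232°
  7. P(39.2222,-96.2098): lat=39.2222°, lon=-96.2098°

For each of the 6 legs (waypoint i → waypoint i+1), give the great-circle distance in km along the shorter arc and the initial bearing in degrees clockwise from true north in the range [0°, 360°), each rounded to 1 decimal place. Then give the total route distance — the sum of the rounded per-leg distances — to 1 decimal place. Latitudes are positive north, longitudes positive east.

Leg 1: dist=15456.1 km, bearing=201.9°
Leg 2: dist=6798.0 km, bearing=93.9°
Leg 3: dist=12884.3 km, bearing=94.9°
Leg 4: dist=12476.8 km, bearing=119.4°
Leg 5: dist=6199.2 km, bearing=131.0°
Leg 6: dist=15760.2 km, bearing=275.9°
Total: 69574.6 km

Leg 1: φ1=0.9524174, φ2=-1.3168806, Δφ=-2.2692980, Δλ=-1.3352851 rad; a=sin²(Δφ/2)+cosφ1·cosφ2·sin²(Δλ/2)=0.8773568231; c=2·atan2(√a, √(1-a))=2.426013858; dist=6371·c=15456.134 ≈ 15456.1 km; running total=15456.1 km
Leg 1 bearing: y=sinΔλ·cosφ2=-0.24426183, x=cosφ1·sinφ2-sinφ1·cosφ2·cosΔλ=-0.60888707; θ=atan2(y, x)=-158.1413° <0 so +360° → 201.8587° ≈ 201.9°
Leg 2: φ1=-1.3168806, φ2=-0.5033652, Δφ=0.8135154, Δλ=1.4988224 rad; a=sin²(Δφ/2)+cosφ1·cosφ2·sin²(Δλ/2)=0.2586336919; c=2·atan2(√a, √(1-a))=1.067024036; dist=6371·c=6798.010 ≈ 6798.0 km; running total=22254.1 km
Leg 2 bearing: y=sinΔλ·cosφ2=0.87369637, x=cosφ1·sinφ2-sinφ1·cosφ2·cosΔλ=-0.06019859; θ=atan2(y, x)=93.9415° ≈ 93.9°
Leg 3: φ1=-0.5033652, φ2=0.1442183, Δφ=0.6475835, Δλ=-4.2752015 rad; a=sin²(Δφ/2)+cosφ1·cosφ2·sin²(Δλ/2)=0.7181768018; c=2·atan2(√a, √(1-a))=2.022338435; dist=6371·c=12884.318 ≈ 12884.3 km; running total=35138.4 km
Leg 3 bearing: y=sinΔλ·cosφ2=0.89654100, x=cosφ1·sinφ2-sinφ1·cosφ2·cosΔλ=-0.07622187; θ=atan2(y, x)=94.8595° ≈ 94.9°
Leg 4: φ1=0.1442183, φ2=-0.5277527, Δφ=-0.6719710, Δλ=1.9362805 rad; a=sin²(Δφ/2)+cosφ1·cosφ2·sin²(Δλ/2)=0.6889720701; c=2·atan2(√a, √(1-a))=1.958371052; dist=6371·c=12476.782 ≈ 12476.8 km; running total=47615.2 km
Leg 4 bearing: y=sinΔλ·cosφ2=0.80687841, x=cosφ1·sinφ2-sinφ1·cosφ2·cosΔλ=-0.45398839; θ=atan2(y, x)=119.3642° ≈ 119.4°
Leg 5: φ1=-0.5277527, φ2=-0.8504902, Δφ=-0.3227376, Δλ=1.2414806 rad; a=sin²(Δφ/2)+cosφ1·cosφ2·sin²(Δλ/2)=0.2186023282; c=2·atan2(√a, √(1-a))=0.973032653; dist=6371·c=6199.191 ≈ 6199.2 km; running total=53814.4 km
Leg 5 bearing: y=sinΔλ·cosφ2=0.62416963, x=cosφ1·sinφ2-sinφ1·cosφ2·cosΔλ=-0.54191667; θ=atan2(y, x)=130.9652° ≈ 131.0°
Leg 6: φ1=-0.8504902, φ2=0.6845565, Δφ=1.5350467, Δλ=-2.2223801 rad; a=sin²(Δφ/2)+cosφ1·cosφ2·sin²(Δλ/2)=0.8925787105; c=2·atan2(√a, √(1-a))=2.473746606; dist=6371·c=15760.240 ≈ 15760.2 km; running total=69574.6 km
Leg 6 bearing: y=sinΔλ·cosφ2=-0.61598245, x=cosφ1·sinφ2-sinφ1·cosφ2·cosΔλ=0.06398004; θ=atan2(y, x)=-84.0701° <0 so +360° → 275.9299° ≈ 275.9°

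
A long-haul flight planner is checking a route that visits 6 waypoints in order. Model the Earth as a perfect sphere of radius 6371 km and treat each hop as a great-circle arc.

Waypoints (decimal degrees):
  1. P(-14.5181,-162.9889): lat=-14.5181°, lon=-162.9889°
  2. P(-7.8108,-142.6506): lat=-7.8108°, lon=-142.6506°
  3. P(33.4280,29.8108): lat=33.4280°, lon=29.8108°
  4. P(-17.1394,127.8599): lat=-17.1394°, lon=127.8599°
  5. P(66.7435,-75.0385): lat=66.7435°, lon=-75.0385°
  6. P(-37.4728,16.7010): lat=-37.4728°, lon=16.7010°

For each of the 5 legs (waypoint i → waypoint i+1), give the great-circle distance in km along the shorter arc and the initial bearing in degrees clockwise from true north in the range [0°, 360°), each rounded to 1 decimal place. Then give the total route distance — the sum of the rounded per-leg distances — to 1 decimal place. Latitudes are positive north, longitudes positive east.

Leg 1: dist=2339.0 km, bearing=73.6°
Leg 2: dist=17063.0 km, bearing=14.2°
Leg 3: dist=11775.9 km, bearing=100.3°
Leg 4: dist=14254.6 km, bearing=11.3°
Leg 5: dist=13859.7 km, bearing=105.4°
Total: 59292.2 km

Leg 1: φ1=-0.2533886, φ2=-0.1363242, Δφ=0.1170645, Δλ=0.3549703 rad; a=sin²(Δφ/2)+cosφ1·cosφ2·sin²(Δλ/2)=0.0333183819; c=2·atan2(√a, √(1-a))=0.367124719; dist=6371·c=2338.952 ≈ 2339.0 km; running total=2339.0 km
Leg 1 bearing: y=sinΔλ·cosφ2=0.34433792, x=cosφ1·sinφ2-sinφ1·cosφ2·cosΔλ=0.10131372; θ=atan2(y, x)=73.6047° ≈ 73.6°
Leg 2: φ1=-0.1363242, φ2=0.5834287, Δφ=0.7197528, Δλ=3.0100193 rad; a=sin²(Δφ/2)+cosφ1·cosφ2·sin²(Δλ/2)=0.9472780934; c=2·atan2(√a, √(1-a))=2.678233571; dist=6371·c=17063.026 ≈ 17063.0 km; running total=19402.0 km
Leg 2 bearing: y=sinΔλ·cosφ2=0.10949180, x=cosφ1·sinφ2-sinφ1·cosφ2·cosΔλ=0.43333679; θ=atan2(y, x)=14.1802° ≈ 14.2°
Leg 3: φ1=0.5834287, φ2=-0.2991390, Δφ=-0.8825676, Δλ=1.7112796 rad; a=sin²(Δφ/2)+cosφ1·cosφ2·sin²(Δλ/2)=0.6370074911; c=2·atan2(√a, √(1-a))=1.848361660; dist=6371·c=11775.912 ≈ 11775.9 km; running total=31177.9 km
Leg 3 bearing: y=sinΔλ·cosφ2=0.94617653, x=cosφ1·sinφ2-sinφ1·cosφ2·cosΔλ=-0.17223752; θ=atan2(y, x)=100.3169° ≈ 100.3°
Leg 4: φ1=-0.2991390, φ2=1.1648938, Δφ=1.4640328, Δλ=-3.5412451 rad; a=sin²(Δφ/2)+cosφ1·cosφ2·sin²(Δλ/2)=0.8091658623; c=2·atan2(√a, √(1-a))=2.237414541; dist=6371·c=14254.568 ≈ 14254.6 km; running total=45432.5 km
Leg 4 bearing: y=sinΔλ·cosφ2=0.15363469, x=cosφ1·sinφ2-sinφ1·cosφ2·cosΔλ=0.77075435; θ=atan2(y, x)=11.2730° ≈ 11.3°
Leg 5: φ1=1.1648938, φ2=-0.6540237, Δφ=-1.8189176, Δλ=1.6011563 rad; a=sin²(Δφ/2)+cosφ1·cosφ2·sin²(Δλ/2)=0.7842318457; c=2·atan2(√a, √(1-a))=2.175433595; dist=6371·c=13859.687 ≈ 13859.7 km; running total=59292.2 km
Leg 5 bearing: y=sinΔλ·cosφ2=0.79327651, x=cosφ1·sinφ2-sinφ1·cosφ2·cosΔλ=-0.21808577; θ=atan2(y, x)=105.3719° ≈ 105.4°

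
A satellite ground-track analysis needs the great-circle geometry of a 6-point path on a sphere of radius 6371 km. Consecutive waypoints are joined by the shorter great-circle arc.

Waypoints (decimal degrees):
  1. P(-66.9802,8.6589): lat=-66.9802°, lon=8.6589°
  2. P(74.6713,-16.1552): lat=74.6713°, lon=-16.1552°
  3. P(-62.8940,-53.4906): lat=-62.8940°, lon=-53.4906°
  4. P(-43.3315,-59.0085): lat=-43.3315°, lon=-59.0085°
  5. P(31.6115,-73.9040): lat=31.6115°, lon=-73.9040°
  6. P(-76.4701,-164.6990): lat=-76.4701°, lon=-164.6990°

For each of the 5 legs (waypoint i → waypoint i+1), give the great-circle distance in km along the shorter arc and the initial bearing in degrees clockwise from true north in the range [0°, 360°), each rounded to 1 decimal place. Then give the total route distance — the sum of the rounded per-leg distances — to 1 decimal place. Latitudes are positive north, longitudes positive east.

Leg 1: dist=15849.9 km, bearing=349.5°
Leg 2: dist=15534.5 km, bearing=205.3°
Leg 3: dist=2204.3 km, bearing=348.1°
Leg 4: dist=8470.2 km, bearing=347.0°
Leg 5: dist=13434.8 km, bearing=195.8°
Total: 55493.7 km

Leg 1: φ1=-1.1690250, φ2=1.3032600, Δφ=2.4722851, Δλ=-0.4330877 rad; a=sin²(Δφ/2)+cosφ1·cosφ2·sin²(Δλ/2)=0.8968978751; c=2·atan2(√a, √(1-a))=2.487821266; dist=6371·c=15849.909 ≈ 15849.9 km; running total=15849.9 km
Leg 1 bearing: y=sinΔλ·cosφ2=-0.11094380, x=cosφ1·sinφ2-sinφ1·cosφ2·cosΔλ=0.59797975; θ=atan2(y, x)=-10.5106° <0 so +360° → 349.4894° ≈ 349.5°
Leg 2: φ1=1.3032600, φ2=-1.0977074, Δφ=-2.4009674, Δλ=-0.6516257 rad; a=sin²(Δφ/2)+cosφ1·cosφ2·sin²(Δλ/2)=0.8813636585; c=2·atan2(√a, √(1-a))=2.438316170; dist=6371·c=15534.512 ≈ 15534.5 km; running total=31384.4 km
Leg 2 bearing: y=sinΔλ·cosφ2=-0.27633530, x=cosφ1·sinφ2-sinφ1·cosφ2·cosΔλ=-0.58471005; θ=atan2(y, x)=-154.7045° <0 so +360° → 205.2955° ≈ 205.3°
Leg 3: φ1=-1.0977074, φ2=-0.7562773, Δφ=0.3414300, Δλ=-0.0963055 rad; a=sin²(Δφ/2)+cosφ1·cosφ2·sin²(Δλ/2)=0.0296294854; c=2·atan2(√a, √(1-a))=0.345987487; dist=6371·c=2204.286 ≈ 2204.3 km; running total=33588.7 km
Leg 3 bearing: y=sinΔλ·cosφ2=-0.06994398, x=cosφ1·sinφ2-sinφ1·cosφ2·cosΔλ=0.33183453; θ=atan2(y, x)=-11.9026° <0 so +360° → 348.0974° ≈ 348.1°
Leg 4: φ1=-0.7562773, φ2=0.5517248, Δφ=1.3080021, Δλ=-0.2599755 rad; a=sin²(Δφ/2)+cosφ1·cosφ2·sin²(Δλ/2)=0.3805182540; c=2·atan2(√a, √(1-a))=1.329498049; dist=6371·c=8470.232 ≈ 8470.2 km; running total=42058.9 km
Leg 4 bearing: y=sinΔλ·cosφ2=-0.21891524, x=cosφ1·sinφ2-sinφ1·cosφ2·cosΔλ=0.94602990; θ=atan2(y, x)=-13.0292° <0 so +360° → 346.9708° ≈ 347.0°
Leg 5: φ1=0.5517248, φ2=-1.3346550, Δφ=-1.8863798, Δλ=-1.5846717 rad; a=sin²(Δφ/2)+cosφ1·cosφ2·sin²(Δλ/2)=0.7561874287; c=2·atan2(√a, √(1-a))=2.108744286; dist=6371·c=13434.810 ≈ 13434.8 km; running total=55493.7 km
Leg 5 bearing: y=sinΔλ·cosφ2=-0.23393025, x=cosφ1·sinφ2-sinφ1·cosφ2·cosΔλ=-0.82628606; θ=atan2(y, x)=-164.1926° <0 so +360° → 195.8074° ≈ 195.8°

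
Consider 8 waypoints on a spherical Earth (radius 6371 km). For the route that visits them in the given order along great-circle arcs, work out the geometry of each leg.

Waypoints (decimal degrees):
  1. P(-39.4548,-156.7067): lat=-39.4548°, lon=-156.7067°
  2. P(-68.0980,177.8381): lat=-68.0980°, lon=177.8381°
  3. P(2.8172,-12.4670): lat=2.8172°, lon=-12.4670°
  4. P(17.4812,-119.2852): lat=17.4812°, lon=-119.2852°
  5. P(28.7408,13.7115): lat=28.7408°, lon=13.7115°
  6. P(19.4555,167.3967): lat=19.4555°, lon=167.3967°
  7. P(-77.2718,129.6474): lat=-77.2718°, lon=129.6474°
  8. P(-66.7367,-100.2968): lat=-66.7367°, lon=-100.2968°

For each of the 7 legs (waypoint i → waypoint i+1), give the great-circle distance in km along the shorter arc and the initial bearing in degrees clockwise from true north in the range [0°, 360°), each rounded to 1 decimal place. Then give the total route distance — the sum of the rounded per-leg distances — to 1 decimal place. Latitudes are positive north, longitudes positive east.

Leg 1: φ1=-0.6886162, φ2=-1.1885343, Δφ=-0.4999181, Δλ=5.8389083 rad; a=sin²(Δφ/2)+cosφ1·cosφ2·sin²(Δλ/2)=0.0751692891; c=2·atan2(√a, √(1-a))=0.555453429; dist=6371·c=3538.794 ≈ 3538.8 km; running total=3538.8 km
Leg 1 bearing: y=sinΔλ·cosφ2=-0.16032602, x=cosφ1·sinφ2-sinφ1·cosφ2·cosΔλ=-0.50236544; θ=atan2(y, x)=-162.2999° <0 so +360° → 197.7001° ≈ 197.7°
Leg 2: φ1=-1.1885343, φ2=0.0491694, Δφ=1.2377037, Δλ=-3.3214506 rad; a=sin²(Δφ/2)+cosφ1·cosφ2·sin²(Δλ/2)=0.7060808112; c=2·atan2(√a, √(1-a))=1.995621633; dist=6371·c=12714.105 ≈ 12714.1 km; running total=16252.9 km
Leg 2 bearing: y=sinΔλ·cosφ2=0.17867359, x=cosφ1·sinφ2-sinφ1·cosφ2·cosΔλ=-0.89341958; θ=atan2(y, x)=168.6907° ≈ 168.7°
Leg 3: φ1=0.0491694, φ2=0.3051045, Δφ=0.2559351, Δλ=-1.8643293 rad; a=sin²(Δφ/2)+cosφ1·cosφ2·sin²(Δλ/2)=0.6304376691; c=2·atan2(√a, √(1-a))=1.834725155; dist=6371·c=11689.034 ≈ 11689.0 km; running total=27941.9 km
Leg 3 bearing: y=sinΔλ·cosφ2=-0.91301862, x=cosφ1·sinφ2-sinφ1·cosφ2·cosΔλ=0.31359377; θ=atan2(y, x)=-71.0440° <0 so +360° → 288.9560° ≈ 289.0°
Leg 4: φ1=0.3051045, φ2=0.5016216, Δφ=0.1965171, Δλ=2.3212303 rad; a=sin²(Δφ/2)+cosφ1·cosφ2·sin²(Δλ/2)=0.7129415173; c=2·atan2(√a, √(1-a))=2.010733957; dist=6371·c=12810.386 ≈ 12810.4 km; running total=40752.3 km
Leg 4 bearing: y=sinΔλ·cosφ2=0.64128827, x=cosφ1·sinφ2-sinφ1·cosφ2·cosΔλ=0.63825778; θ=atan2(y, x)=45.1357° ≈ 45.1°
Leg 5: φ1=0.5016216, φ2=0.3395625, Δφ=-0.1620591, Δλ=2.6823128 rad; a=sin²(Δφ/2)+cosφ1·cosφ2·sin²(Δλ/2)=0.7904536365; c=2·atan2(√a, √(1-a))=2.190639202; dist=6371·c=13956.562 ≈ 13956.6 km; running total=54708.9 km
Leg 5 bearing: y=sinΔλ·cosφ2=0.41799037, x=cosφ1·sinφ2-sinφ1·cosφ2·cosΔλ=0.69844885; θ=atan2(y, x)=30.8986° ≈ 30.9°
Leg 6: φ1=0.3395625, φ2=-1.3486473, Δφ=-1.6882099, Δλ=-0.6588496 rad; a=sin²(Δφ/2)+cosφ1·cosφ2·sin²(Δλ/2)=0.5803128752; c=2·atan2(√a, √(1-a))=1.732120930; dist=6371·c=11035.342 ≈ 11035.3 km; running total=65744.2 km
Leg 6 bearing: y=sinΔλ·cosφ2=-0.13488545, x=cosφ1·sinφ2-sinφ1·cosφ2·cosΔλ=-0.97775523; θ=atan2(y, x)=-172.1454° <0 so +360° → 187.8546° ≈ 187.9°
Leg 7: φ1=-1.3486473, φ2=-1.1647751, Δφ=0.1838722, Δλ=-4.0132834 rad; a=sin²(Δφ/2)+cosφ1·cosφ2·sin²(Δλ/2)=0.0799381417; c=2·atan2(√a, √(1-a))=0.573285051; dist=6371·c=3652.399 ≈ 3652.4 km; running total=69396.6 km
Leg 7 bearing: y=sinΔλ·cosφ2=0.30230732, x=cosφ1·sinφ2-sinφ1·cosφ2·cosΔλ=-0.45033590; θ=atan2(y, x)=146.1268° ≈ 146.1°

Leg 1: dist=3538.8 km, bearing=197.7°
Leg 2: dist=12714.1 km, bearing=168.7°
Leg 3: dist=11689.0 km, bearing=289.0°
Leg 4: dist=12810.4 km, bearing=45.1°
Leg 5: dist=13956.6 km, bearing=30.9°
Leg 6: dist=11035.3 km, bearing=187.9°
Leg 7: dist=3652.4 km, bearing=146.1°
Total: 69396.6 km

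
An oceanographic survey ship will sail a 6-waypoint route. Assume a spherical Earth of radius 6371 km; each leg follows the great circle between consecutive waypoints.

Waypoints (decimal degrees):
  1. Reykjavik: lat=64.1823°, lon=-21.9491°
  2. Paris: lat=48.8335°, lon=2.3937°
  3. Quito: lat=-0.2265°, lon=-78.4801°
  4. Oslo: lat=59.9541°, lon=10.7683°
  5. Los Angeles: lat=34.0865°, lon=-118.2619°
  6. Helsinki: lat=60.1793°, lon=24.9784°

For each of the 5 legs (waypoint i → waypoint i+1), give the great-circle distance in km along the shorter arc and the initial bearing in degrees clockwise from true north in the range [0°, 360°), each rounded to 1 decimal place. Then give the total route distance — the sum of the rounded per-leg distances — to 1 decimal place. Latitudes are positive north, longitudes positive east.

Leg 1: φ1=1.1201925, φ2=0.8523054, Δφ=-0.2678871, Δλ=0.4248620 rad; a=sin²(Δφ/2)+cosφ1·cosφ2·sin²(Δλ/2)=0.0305771117; c=2·atan2(√a, √(1-a))=0.351533495; dist=6371·c=2239.620 ≈ 2239.6 km; running total=2239.6 km
Leg 1 bearing: y=sinΔλ·cosφ2=0.27132716, x=cosφ1·sinφ2-sinφ1·cosφ2·cosΔλ=-0.21201457; θ=atan2(y, x)=128.0040° ≈ 128.0°
Leg 2: φ1=0.8523054, φ2=-0.0039532, Δφ=-0.8562585, Δλ=-1.4115141 rad; a=sin²(Δφ/2)+cosφ1·cosφ2·sin²(Δλ/2)=0.4492860479; c=2·atan2(√a, √(1-a))=1.469193704; dist=6371·c=9360.233 ≈ 9360.2 km; running total=11599.8 km
Leg 2 bearing: y=sinΔλ·cosφ2=-0.98733367, x=cosφ1·sinφ2-sinφ1·cosφ2·cosΔλ=-0.12200250; θ=atan2(y, x)=-97.0442° <0 so +360° → 262.9558° ≈ 263.0°
Leg 3: φ1=-0.0039532, φ2=1.0463964, Δφ=1.0503496, Δλ=1.5576784 rad; a=sin²(Δφ/2)+cosφ1·cosφ2·sin²(Δλ/2)=0.4984270732; c=2·atan2(√a, √(1-a))=1.567650468; dist=6371·c=9987.501 ≈ 9987.5 km; running total=21587.3 km
Leg 3 bearing: y=sinΔλ·cosφ2=0.50065054, x=cosφ1·sinφ2-sinφ1·cosφ2·cosΔλ=0.86564377; θ=atan2(y, x)=30.0432° ≈ 30.0°
Leg 4: φ1=1.0463964, φ2=0.5949217, Δφ=-0.4514748, Δλ=-2.2520018 rad; a=sin²(Δφ/2)+cosφ1·cosφ2·sin²(Δλ/2)=0.3879982670; c=2·atan2(√a, √(1-a))=1.344875929; dist=6371·c=8568.205 ≈ 8568.2 km; running total=30155.5 km
Leg 4 bearing: y=sinΔλ·cosφ2=-0.64335158, x=cosφ1·sinφ2-sinφ1·cosφ2·cosΔλ=0.73206639; θ=atan2(y, x)=-41.3095° <0 so +360° → 318.6905° ≈ 318.7°
Leg 5: φ1=0.5949217, φ2=1.0503269, Δφ=0.4554053, Δλ=2.5000149 rad; a=sin²(Δφ/2)+cosφ1·cosφ2·sin²(Δλ/2)=0.4218606161; c=2·atan2(√a, √(1-a))=1.413874330; dist=6371·c=9007.793 ≈ 9007.8 km; running total=39163.3 km
Leg 5 bearing: y=sinΔλ·cosφ2=0.29760676, x=cosφ1·sinφ2-sinφ1·cosφ2·cosΔλ=0.94181058; θ=atan2(y, x)=17.5362° ≈ 17.5°

Leg 1: dist=2239.6 km, bearing=128.0°
Leg 2: dist=9360.2 km, bearing=263.0°
Leg 3: dist=9987.5 km, bearing=30.0°
Leg 4: dist=8568.2 km, bearing=318.7°
Leg 5: dist=9007.8 km, bearing=17.5°
Total: 39163.3 km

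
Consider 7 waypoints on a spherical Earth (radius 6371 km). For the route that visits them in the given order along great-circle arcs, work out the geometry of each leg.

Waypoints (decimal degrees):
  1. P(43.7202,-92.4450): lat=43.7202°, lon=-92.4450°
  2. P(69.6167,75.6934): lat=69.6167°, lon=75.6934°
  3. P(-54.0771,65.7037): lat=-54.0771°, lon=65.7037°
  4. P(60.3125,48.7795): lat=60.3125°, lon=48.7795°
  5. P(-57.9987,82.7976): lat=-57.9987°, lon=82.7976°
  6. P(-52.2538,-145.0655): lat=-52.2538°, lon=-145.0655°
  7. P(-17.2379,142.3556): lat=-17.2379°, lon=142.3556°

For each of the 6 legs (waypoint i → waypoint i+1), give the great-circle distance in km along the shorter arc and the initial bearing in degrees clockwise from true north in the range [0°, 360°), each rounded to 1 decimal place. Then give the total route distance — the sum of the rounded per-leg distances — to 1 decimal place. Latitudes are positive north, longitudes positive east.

Leg 1: dist=7375.3 km, bearing=4.5°
Leg 2: dist=13777.9 km, bearing=187.0°
Leg 3: dist=12807.9 km, bearing=350.8°
Leg 4: dist=13485.4 km, bearing=159.7°
Leg 5: dist=7012.9 km, bearing=149.4°
Leg 6: dist=7320.5 km, bearing=272.8°
Total: 61779.9 km

Leg 1: φ1=0.7630614, φ2=1.2150406, Δφ=0.4519792, Δλ=2.9345687 rad; a=sin²(Δφ/2)+cosφ1·cosφ2·sin²(Δλ/2)=0.2992440046; c=2·atan2(√a, √(1-a))=1.157629168; dist=6371·c=7375.255 ≈ 7375.3 km; running total=7375.3 km
Leg 1 bearing: y=sinΔλ·cosφ2=0.07159225, x=cosφ1·sinφ2-sinφ1·cosφ2·cosΔλ=0.91305130; θ=atan2(y, x)=4.4834° ≈ 4.5°
Leg 2: φ1=1.2150406, φ2=-0.9438234, Δφ=-2.1588641, Δλ=-0.1743532 rad; a=sin²(Δφ/2)+cosφ1·cosφ2·sin²(Δλ/2)=0.7789262453; c=2·atan2(√a, √(1-a))=2.162592322; dist=6371·c=13777.876 ≈ 13777.9 km; running total=21153.2 km
Leg 2 bearing: y=sinΔλ·cosφ2=-0.10177483, x=cosφ1·sinφ2-sinφ1·cosφ2·cosΔλ=-0.82367620; θ=atan2(y, x)=-172.9561° <0 so +360° → 187.0439° ≈ 187.0°
Leg 3: φ1=-0.9438234, φ2=1.0526517, Δφ=1.9964752, Δλ=-0.2953830 rad; a=sin²(Δφ/2)+cosφ1·cosφ2·sin²(Δλ/2)=0.7127618033; c=2·atan2(√a, √(1-a))=2.010336738; dist=6371·c=12807.855 ≈ 12807.9 km; running total=33961.1 km
Leg 3 bearing: y=sinΔλ·cosφ2=-0.14417597, x=cosφ1·sinφ2-sinφ1·cosφ2·cosΔλ=0.89338847; θ=atan2(y, x)=-9.1674° <0 so +360° → 350.8326° ≈ 350.8°
Leg 4: φ1=1.0526517, φ2=-1.0122683, Δφ=-2.0649200, Δλ=0.5937279 rad; a=sin²(Δφ/2)+cosφ1·cosφ2·sin²(Δλ/2)=0.7595889310; c=2·atan2(√a, √(1-a))=2.116685056; dist=6371·c=13485.400 ≈ 13485.4 km; running total=47446.5 km
Leg 4 bearing: y=sinΔλ·cosφ2=0.29647663, x=cosφ1·sinφ2-sinφ1·cosφ2·cosΔλ=-0.80159588; θ=atan2(y, x)=159.7027° ≈ 159.7°
Leg 5: φ1=-1.0122683, φ2=-0.9120009, Δφ=0.1002674, Δλ=-3.9769613 rad; a=sin²(Δφ/2)+cosφ1·cosφ2·sin²(Δλ/2)=0.2735400868; c=2·atan2(√a, √(1-a))=1.100758706; dist=6371·c=7012.934 ≈ 7012.9 km; running total=54459.4 km
Leg 5 bearing: y=sinΔλ·cosφ2=0.45394711, x=cosφ1·sinφ2-sinφ1·cosφ2·cosΔλ=-0.76733021; θ=atan2(y, x)=149.3917° ≈ 149.4°
Leg 6: φ1=-0.9120009, φ2=-0.3008581, Δφ=0.6111427, Δλ=5.0164445 rad; a=sin²(Δφ/2)+cosφ1·cosφ2·sin²(Δλ/2)=0.2953150483; c=2·atan2(√a, √(1-a))=1.149032988; dist=6371·c=7320.489 ≈ 7320.5 km; running total=61779.9 km
Leg 6 bearing: y=sinΔλ·cosφ2=-0.91127304, x=cosφ1·sinφ2-sinφ1·cosφ2·cosΔλ=0.04469589; θ=atan2(y, x)=-87.1920° <0 so +360° → 272.8080° ≈ 272.8°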